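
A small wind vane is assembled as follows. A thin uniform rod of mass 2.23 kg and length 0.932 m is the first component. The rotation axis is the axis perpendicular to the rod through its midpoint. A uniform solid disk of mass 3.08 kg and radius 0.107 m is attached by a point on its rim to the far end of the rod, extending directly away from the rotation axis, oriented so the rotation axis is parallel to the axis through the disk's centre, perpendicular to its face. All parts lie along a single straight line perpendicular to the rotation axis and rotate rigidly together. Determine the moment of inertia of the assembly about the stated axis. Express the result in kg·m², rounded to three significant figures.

Thin rod: I_cm = (1/12)ML² = (1/12)(2.23)(0.932)² = 0.16142 kg·m²; axis through the centre, so I = 0.16142 kg·m².
Solid disk: I_cm = (1/2)MR² = (1/2)(3.08)(0.107)² = 0.017631 kg·m²; centre at d = 0.466 + 0.107 = 0.573 m, so the parallel axis theorem gives I = 0.017631 + (3.08)(0.573)² = 1.0289 kg·m².
Total I = 0.16142 + 1.0289 = 1.1903 kg·m².

1.19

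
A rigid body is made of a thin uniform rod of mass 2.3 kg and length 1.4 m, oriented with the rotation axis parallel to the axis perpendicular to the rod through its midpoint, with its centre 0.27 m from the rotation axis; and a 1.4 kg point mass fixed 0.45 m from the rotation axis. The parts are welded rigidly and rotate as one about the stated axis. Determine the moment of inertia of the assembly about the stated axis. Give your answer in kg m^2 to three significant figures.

Thin rod: I_cm = (1/12)ML² = (1/12)(2.3)(1.4)² = 0.37567 kg m^2; centre at d = 0.27 m, so the parallel axis theorem gives I = 0.37567 + (2.3)(0.27)² = 0.54334 kg m^2.
Point mass: I_cm = 0; centre at d = 0.45 m, so the parallel axis theorem gives I = 0 + (1.4)(0.45)² = 0.2835 kg m^2.
Total I = 0.54334 + 0.2835 = 0.82684 kg m^2.

0.827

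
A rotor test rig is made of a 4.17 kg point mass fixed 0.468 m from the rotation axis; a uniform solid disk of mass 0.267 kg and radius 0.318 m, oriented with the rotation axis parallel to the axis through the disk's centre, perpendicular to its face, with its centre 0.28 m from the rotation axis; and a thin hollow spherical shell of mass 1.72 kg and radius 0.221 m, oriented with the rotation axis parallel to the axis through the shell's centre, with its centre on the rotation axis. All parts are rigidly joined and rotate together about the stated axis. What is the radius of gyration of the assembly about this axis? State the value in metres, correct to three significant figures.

Point mass: I_cm = 0; centre at d = 0.468 m, so the parallel axis theorem gives I = 0 + (4.17)(0.468)² = 0.91333 kg m².
Solid disk: I_cm = (1/2)MR² = (1/2)(0.267)(0.318)² = 0.0135 kg m²; centre at d = 0.28 m, so the parallel axis theorem gives I = 0.0135 + (0.267)(0.28)² = 0.034433 kg m².
Spherical shell: I_cm = (2/3)MR² = (2/3)(1.72)(0.221)² = 0.056004 kg m²; axis through the centre, so I = 0.056004 kg m².
Total I = 1.0038 kg m²; total mass M = 6.157 kg.
k = √(I/M) = √(1.0038/6.157) = 0.40377 m.

0.404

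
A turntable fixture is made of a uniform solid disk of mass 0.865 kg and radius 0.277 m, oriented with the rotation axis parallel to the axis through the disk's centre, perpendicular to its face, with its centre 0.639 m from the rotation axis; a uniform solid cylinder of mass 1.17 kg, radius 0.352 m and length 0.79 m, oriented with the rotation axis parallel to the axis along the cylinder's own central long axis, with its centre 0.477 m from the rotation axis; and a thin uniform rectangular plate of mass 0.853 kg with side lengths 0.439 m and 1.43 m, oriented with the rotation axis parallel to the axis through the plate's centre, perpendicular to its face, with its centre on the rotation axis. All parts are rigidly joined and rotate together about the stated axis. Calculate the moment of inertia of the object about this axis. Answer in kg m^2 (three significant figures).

Solid disk: I_cm = (1/2)MR² = (1/2)(0.865)(0.277)² = 0.033185 kg m^2; centre at d = 0.639 m, so the parallel axis theorem gives I = 0.033185 + (0.865)(0.639)² = 0.38638 kg m^2.
Solid cylinder: I_cm = (1/2)MR² = (1/2)(1.17)(0.352)² = 0.072484 kg m^2; centre at d = 0.477 m, so the parallel axis theorem gives I = 0.072484 + (1.17)(0.477)² = 0.33869 kg m^2.
Rectangular plate: I_cm = (1/12)M(a²+b²) = (1/12)(0.853)[(0.439)² + (1.43)²] = 0.15906 kg m^2; axis through the centre, so I = 0.15906 kg m^2.
Total I = 0.38638 + 0.33869 + 0.15906 = 0.88413 kg m^2.

0.884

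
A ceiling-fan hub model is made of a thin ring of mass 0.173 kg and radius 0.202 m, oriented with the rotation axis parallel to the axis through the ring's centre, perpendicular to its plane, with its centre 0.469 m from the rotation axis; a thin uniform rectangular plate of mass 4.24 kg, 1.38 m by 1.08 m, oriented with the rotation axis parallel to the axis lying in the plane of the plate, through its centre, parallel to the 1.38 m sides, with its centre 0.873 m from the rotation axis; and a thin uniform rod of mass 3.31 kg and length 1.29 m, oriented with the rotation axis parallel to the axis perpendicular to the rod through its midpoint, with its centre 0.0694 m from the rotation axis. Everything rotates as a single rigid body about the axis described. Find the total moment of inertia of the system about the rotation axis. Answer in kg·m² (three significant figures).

Thin ring: I_cm = MR² = (0.173)(0.202)² = 0.0070591 kg·m²; centre at d = 0.469 m, so the parallel axis theorem gives I = 0.0070591 + (0.173)(0.469)² = 0.045112 kg·m².
Rectangular plate: I_cm = (1/12)Mb² = (1/12)(4.24)(1.08)² = 0.41213 kg·m²; centre at d = 0.873 m, so the parallel axis theorem gives I = 0.41213 + (4.24)(0.873)² = 3.6436 kg·m².
Thin rod: I_cm = (1/12)ML² = (1/12)(3.31)(1.29)² = 0.45901 kg·m²; centre at d = 0.0694 m, so the parallel axis theorem gives I = 0.45901 + (3.31)(0.0694)² = 0.47496 kg·m².
Total I = 0.045112 + 3.6436 + 0.47496 = 4.1636 kg·m².

4.16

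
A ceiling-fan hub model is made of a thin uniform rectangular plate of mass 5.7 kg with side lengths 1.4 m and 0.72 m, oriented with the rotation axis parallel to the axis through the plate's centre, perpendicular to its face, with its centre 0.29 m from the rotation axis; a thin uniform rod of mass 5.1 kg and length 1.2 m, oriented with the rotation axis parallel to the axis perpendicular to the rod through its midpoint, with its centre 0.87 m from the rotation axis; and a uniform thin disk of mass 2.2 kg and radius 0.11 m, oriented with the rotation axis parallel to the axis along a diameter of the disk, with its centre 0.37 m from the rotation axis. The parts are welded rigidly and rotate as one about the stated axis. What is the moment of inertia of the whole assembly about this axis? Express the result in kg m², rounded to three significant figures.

Rectangular plate: I_cm = (1/12)M(a²+b²) = (1/12)(5.7)[(1.4)² + (0.72)²] = 1.1772 kg m²; centre at d = 0.29 m, so the parallel axis theorem gives I = 1.1772 + (5.7)(0.29)² = 1.6566 kg m².
Thin rod: I_cm = (1/12)ML² = (1/12)(5.1)(1.2)² = 0.612 kg m²; centre at d = 0.87 m, so the parallel axis theorem gives I = 0.612 + (5.1)(0.87)² = 4.4722 kg m².
Thin disk: I_cm = (1/4)MR² = (1/4)(2.2)(0.11)² = 0.006655 kg m²; centre at d = 0.37 m, so the parallel axis theorem gives I = 0.006655 + (2.2)(0.37)² = 0.30784 kg m².
Total I = 1.6566 + 4.4722 + 0.30784 = 6.4366 kg m².

6.44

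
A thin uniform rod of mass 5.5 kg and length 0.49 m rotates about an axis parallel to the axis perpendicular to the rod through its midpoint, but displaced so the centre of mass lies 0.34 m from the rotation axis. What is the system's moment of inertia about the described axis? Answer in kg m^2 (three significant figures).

0.746

I_cm = (1/12)ML² = (1/12)(5.5)(0.49)² = 0.11005 kg m^2; centre at d = 0.34 m, so I = I_cm + Md² gives I = 0.11005 + (5.5)(0.34)² = 0.74585 kg m^2.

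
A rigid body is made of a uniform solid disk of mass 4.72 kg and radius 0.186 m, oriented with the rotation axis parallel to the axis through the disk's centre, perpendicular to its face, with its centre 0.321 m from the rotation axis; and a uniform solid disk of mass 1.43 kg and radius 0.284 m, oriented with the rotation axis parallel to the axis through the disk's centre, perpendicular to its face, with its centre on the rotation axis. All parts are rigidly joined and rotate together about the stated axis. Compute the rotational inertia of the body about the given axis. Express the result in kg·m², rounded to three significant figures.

Solid disk: I_cm = (1/2)MR² = (1/2)(4.72)(0.186)² = 0.081647 kg·m²; centre at d = 0.321 m, so I = I_cm + Md² gives I = 0.081647 + (4.72)(0.321)² = 0.568 kg·m².
Solid disk: I_cm = (1/2)MR² = (1/2)(1.43)(0.284)² = 0.057669 kg·m²; axis through the centre, so I = 0.057669 kg·m².
Total I = 0.568 + 0.057669 = 0.62567 kg·m².

0.626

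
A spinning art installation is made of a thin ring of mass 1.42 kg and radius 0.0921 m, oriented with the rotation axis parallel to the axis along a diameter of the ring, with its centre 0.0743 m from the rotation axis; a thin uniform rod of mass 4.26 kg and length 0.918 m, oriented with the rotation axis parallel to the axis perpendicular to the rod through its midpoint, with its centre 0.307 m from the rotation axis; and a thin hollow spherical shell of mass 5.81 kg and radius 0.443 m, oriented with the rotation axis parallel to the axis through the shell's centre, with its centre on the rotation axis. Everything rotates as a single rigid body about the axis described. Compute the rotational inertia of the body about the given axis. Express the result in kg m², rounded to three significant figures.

Thin ring: I_cm = (1/2)MR² = (1/2)(1.42)(0.0921)² = 0.0060225 kg m²; centre at d = 0.0743 m, so I = I_cm + Md² gives I = 0.0060225 + (1.42)(0.0743)² = 0.013862 kg m².
Thin rod: I_cm = (1/12)ML² = (1/12)(4.26)(0.918)² = 0.29917 kg m²; centre at d = 0.307 m, so I = I_cm + Md² gives I = 0.29917 + (4.26)(0.307)² = 0.70067 kg m².
Spherical shell: I_cm = (2/3)MR² = (2/3)(5.81)(0.443)² = 0.76014 kg m²; axis through the centre, so I = 0.76014 kg m².
Total I = 0.013862 + 0.70067 + 0.76014 = 1.4747 kg m².

1.47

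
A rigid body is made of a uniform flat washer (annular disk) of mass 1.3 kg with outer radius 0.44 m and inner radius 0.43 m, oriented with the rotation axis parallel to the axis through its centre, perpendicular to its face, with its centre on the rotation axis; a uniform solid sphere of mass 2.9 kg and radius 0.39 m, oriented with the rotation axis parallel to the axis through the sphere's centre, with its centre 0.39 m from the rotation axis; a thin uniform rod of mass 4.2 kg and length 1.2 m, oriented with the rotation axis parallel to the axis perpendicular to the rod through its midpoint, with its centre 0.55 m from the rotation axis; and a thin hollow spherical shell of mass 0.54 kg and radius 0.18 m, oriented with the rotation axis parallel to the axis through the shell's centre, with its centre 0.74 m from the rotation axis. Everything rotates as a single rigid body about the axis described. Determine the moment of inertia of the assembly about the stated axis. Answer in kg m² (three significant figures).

2.95

Annular disk: I_cm = (1/2)M(R²+r²) = (1/2)(1.3)[(0.44)² + (0.43)²] = 0.24602 kg m²; axis through the centre, so I = 0.24602 kg m².
Solid sphere: I_cm = (2/5)MR² = (2/5)(2.9)(0.39)² = 0.17644 kg m²; centre at d = 0.39 m, so I = I_cm + Md² gives I = 0.17644 + (2.9)(0.39)² = 0.61753 kg m².
Thin rod: I_cm = (1/12)ML² = (1/12)(4.2)(1.2)² = 0.504 kg m²; centre at d = 0.55 m, so I = I_cm + Md² gives I = 0.504 + (4.2)(0.55)² = 1.7745 kg m².
Spherical shell: I_cm = (2/3)MR² = (2/3)(0.54)(0.18)² = 0.011664 kg m²; centre at d = 0.74 m, so I = I_cm + Md² gives I = 0.011664 + (0.54)(0.74)² = 0.30737 kg m².
Total I = 0.24602 + 0.61753 + 1.7745 + 0.30737 = 2.9454 kg m².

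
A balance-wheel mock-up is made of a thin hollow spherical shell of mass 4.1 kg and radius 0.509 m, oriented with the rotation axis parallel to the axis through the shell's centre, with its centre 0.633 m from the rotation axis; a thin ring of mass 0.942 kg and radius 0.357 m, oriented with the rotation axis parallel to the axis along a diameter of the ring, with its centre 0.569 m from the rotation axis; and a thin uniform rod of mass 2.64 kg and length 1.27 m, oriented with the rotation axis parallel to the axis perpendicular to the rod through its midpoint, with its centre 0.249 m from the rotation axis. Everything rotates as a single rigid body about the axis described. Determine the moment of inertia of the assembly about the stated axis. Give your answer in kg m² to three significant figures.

3.23

Spherical shell: I_cm = (2/3)MR² = (2/3)(4.1)(0.509)² = 0.70815 kg m²; centre at d = 0.633 m, so the parallel axis theorem gives I = 0.70815 + (4.1)(0.633)² = 2.351 kg m².
Thin ring: I_cm = (1/2)MR² = (1/2)(0.942)(0.357)² = 0.060028 kg m²; centre at d = 0.569 m, so the parallel axis theorem gives I = 0.060028 + (0.942)(0.569)² = 0.36501 kg m².
Thin rod: I_cm = (1/12)ML² = (1/12)(2.64)(1.27)² = 0.35484 kg m²; centre at d = 0.249 m, so the parallel axis theorem gives I = 0.35484 + (2.64)(0.249)² = 0.51852 kg m².
Total I = 2.351 + 0.36501 + 0.51852 = 3.2345 kg m².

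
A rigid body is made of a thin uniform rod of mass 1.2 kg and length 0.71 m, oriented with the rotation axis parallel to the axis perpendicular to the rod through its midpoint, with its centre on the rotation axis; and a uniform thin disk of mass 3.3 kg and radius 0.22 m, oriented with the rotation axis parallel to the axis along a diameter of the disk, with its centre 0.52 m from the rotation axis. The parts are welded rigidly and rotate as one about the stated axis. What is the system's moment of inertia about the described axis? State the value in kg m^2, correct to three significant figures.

0.983

Thin rod: I_cm = (1/12)ML² = (1/12)(1.2)(0.71)² = 0.05041 kg m^2; axis through the centre, so I = 0.05041 kg m^2.
Thin disk: I_cm = (1/4)MR² = (1/4)(3.3)(0.22)² = 0.03993 kg m^2; centre at d = 0.52 m, so the parallel axis theorem gives I = 0.03993 + (3.3)(0.52)² = 0.93225 kg m^2.
Total I = 0.05041 + 0.93225 = 0.98266 kg m^2.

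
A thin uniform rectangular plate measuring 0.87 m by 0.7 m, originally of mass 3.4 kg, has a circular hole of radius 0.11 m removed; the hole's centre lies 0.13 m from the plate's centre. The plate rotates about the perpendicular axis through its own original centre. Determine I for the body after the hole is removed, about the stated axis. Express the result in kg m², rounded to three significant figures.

Unpierced body about its centre: I₀ = (1/12)M(a²+b²) = (1/12)(3.4)[(0.87)² + (0.7)²] = 0.35329 kg m².
The removed disk has mass m = M·πr²/(ab) = (3.4)·π(0.11)²/(0.87·0.7) = 0.21223 kg (same uniform areal density).
Its moment of inertia about the rotation axis (parallel-axis theorem): I_hole = (1/2)mr² + md² = (1/2)(0.21223)(0.11)² + (0.21223)(0.13)² = 0.0048706 kg m².
Treating the hole as negative mass, I = I₀ − I_hole = 0.35329 − 0.0048706 = 0.34842 kg m².

0.348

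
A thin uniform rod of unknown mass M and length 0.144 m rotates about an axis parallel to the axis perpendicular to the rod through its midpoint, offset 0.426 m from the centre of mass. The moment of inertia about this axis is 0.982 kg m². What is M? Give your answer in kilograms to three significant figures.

I = I_cm + Md² = (1/12)ML² + Md² = M·[0.0833333·(0.144)² + (0.426)²] = M·0.1832.
So M = 0.982 / 0.1832 = 5.3601 kg.

5.36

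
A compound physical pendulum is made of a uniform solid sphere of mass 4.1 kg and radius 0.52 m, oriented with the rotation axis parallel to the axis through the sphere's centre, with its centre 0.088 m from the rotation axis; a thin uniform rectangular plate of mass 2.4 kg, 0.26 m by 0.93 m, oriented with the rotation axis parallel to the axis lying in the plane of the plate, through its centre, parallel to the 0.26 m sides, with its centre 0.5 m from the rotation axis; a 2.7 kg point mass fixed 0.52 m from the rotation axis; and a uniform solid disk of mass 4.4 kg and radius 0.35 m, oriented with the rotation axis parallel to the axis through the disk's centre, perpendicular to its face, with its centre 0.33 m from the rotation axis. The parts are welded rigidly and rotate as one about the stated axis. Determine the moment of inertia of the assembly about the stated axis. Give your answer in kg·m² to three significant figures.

2.73

Solid sphere: I_cm = (2/5)MR² = (2/5)(4.1)(0.52)² = 0.44346 kg·m²; centre at d = 0.088 m, so I = I_cm + Md² gives I = 0.44346 + (4.1)(0.088)² = 0.47521 kg·m².
Rectangular plate: I_cm = (1/12)Mb² = (1/12)(2.4)(0.93)² = 0.17298 kg·m²; centre at d = 0.5 m, so I = I_cm + Md² gives I = 0.17298 + (2.4)(0.5)² = 0.77298 kg·m².
Point mass: I_cm = 0; centre at d = 0.52 m, so I = I_cm + Md² gives I = 0 + (2.7)(0.52)² = 0.73008 kg·m².
Solid disk: I_cm = (1/2)MR² = (1/2)(4.4)(0.35)² = 0.2695 kg·m²; centre at d = 0.33 m, so I = I_cm + Md² gives I = 0.2695 + (4.4)(0.33)² = 0.74866 kg·m².
Total I = 0.47521 + 0.77298 + 0.73008 + 0.74866 = 2.7269 kg·m².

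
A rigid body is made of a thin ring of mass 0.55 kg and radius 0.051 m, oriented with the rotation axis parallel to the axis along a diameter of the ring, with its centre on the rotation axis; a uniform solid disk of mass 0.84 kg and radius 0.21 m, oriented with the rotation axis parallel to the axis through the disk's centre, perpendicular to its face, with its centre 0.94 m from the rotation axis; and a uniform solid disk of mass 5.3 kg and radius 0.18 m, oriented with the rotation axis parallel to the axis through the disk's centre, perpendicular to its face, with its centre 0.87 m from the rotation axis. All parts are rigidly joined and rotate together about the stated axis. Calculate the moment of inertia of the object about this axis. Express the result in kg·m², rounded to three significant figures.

4.86

Thin ring: I_cm = (1/2)MR² = (1/2)(0.55)(0.051)² = 0.00071527 kg·m²; axis through the centre, so I = 0.00071527 kg·m².
Solid disk: I_cm = (1/2)MR² = (1/2)(0.84)(0.21)² = 0.018522 kg·m²; centre at d = 0.94 m, so I = I_cm + Md² gives I = 0.018522 + (0.84)(0.94)² = 0.76075 kg·m².
Solid disk: I_cm = (1/2)MR² = (1/2)(5.3)(0.18)² = 0.08586 kg·m²; centre at d = 0.87 m, so I = I_cm + Md² gives I = 0.08586 + (5.3)(0.87)² = 4.0974 kg·m².
Total I = 0.00071527 + 0.76075 + 4.0974 = 4.8589 kg·m².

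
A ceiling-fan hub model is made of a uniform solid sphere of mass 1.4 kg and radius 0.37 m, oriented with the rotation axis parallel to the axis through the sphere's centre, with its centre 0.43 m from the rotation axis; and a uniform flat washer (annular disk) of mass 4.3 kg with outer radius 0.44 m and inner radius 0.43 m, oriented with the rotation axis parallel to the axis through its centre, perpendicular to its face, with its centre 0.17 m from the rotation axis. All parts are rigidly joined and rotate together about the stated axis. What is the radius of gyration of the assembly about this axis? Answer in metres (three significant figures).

Solid sphere: I_cm = (2/5)MR² = (2/5)(1.4)(0.37)² = 0.076664 kg m²; centre at d = 0.43 m, so the parallel axis theorem gives I = 0.076664 + (1.4)(0.43)² = 0.33552 kg m².
Annular disk: I_cm = (1/2)M(R²+r²) = (1/2)(4.3)[(0.44)² + (0.43)²] = 0.81377 kg m²; centre at d = 0.17 m, so the parallel axis theorem gives I = 0.81377 + (4.3)(0.17)² = 0.93804 kg m².
Total I = 1.2736 kg m²; total mass M = 5.7 kg.
k = √(I/M) = √(1.2736/5.7) = 0.47269 m.

0.473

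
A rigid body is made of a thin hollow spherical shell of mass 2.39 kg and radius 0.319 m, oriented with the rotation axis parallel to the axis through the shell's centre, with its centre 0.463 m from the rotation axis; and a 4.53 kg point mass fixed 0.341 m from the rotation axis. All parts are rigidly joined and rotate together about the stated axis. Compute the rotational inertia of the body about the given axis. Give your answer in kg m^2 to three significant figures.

1.20

Spherical shell: I_cm = (2/3)MR² = (2/3)(2.39)(0.319)² = 0.16214 kg m^2; centre at d = 0.463 m, so I = I_cm + Md² gives I = 0.16214 + (2.39)(0.463)² = 0.67448 kg m^2.
Point mass: I_cm = 0; centre at d = 0.341 m, so I = I_cm + Md² gives I = 0 + (4.53)(0.341)² = 0.52675 kg m^2.
Total I = 0.67448 + 0.52675 = 1.2012 kg m^2.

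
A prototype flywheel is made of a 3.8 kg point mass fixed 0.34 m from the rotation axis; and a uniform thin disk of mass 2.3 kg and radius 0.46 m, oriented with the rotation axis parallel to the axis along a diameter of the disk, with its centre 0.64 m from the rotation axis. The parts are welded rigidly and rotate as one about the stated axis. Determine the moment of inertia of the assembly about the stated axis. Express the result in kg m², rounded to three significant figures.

1.50

Point mass: I_cm = 0; centre at d = 0.34 m, so the parallel axis theorem gives I = 0 + (3.8)(0.34)² = 0.43928 kg m².
Thin disk: I_cm = (1/4)MR² = (1/4)(2.3)(0.46)² = 0.12167 kg m²; centre at d = 0.64 m, so the parallel axis theorem gives I = 0.12167 + (2.3)(0.64)² = 1.0637 kg m².
Total I = 0.43928 + 1.0637 = 1.503 kg m².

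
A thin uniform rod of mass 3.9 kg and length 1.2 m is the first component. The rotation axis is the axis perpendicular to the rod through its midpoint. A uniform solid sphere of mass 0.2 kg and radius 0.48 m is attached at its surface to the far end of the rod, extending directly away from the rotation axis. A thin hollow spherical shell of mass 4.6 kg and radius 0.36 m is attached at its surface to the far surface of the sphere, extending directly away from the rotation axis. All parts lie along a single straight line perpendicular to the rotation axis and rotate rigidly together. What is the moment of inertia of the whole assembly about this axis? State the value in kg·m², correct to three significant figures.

18.1

Thin rod: I_cm = (1/12)ML² = (1/12)(3.9)(1.2)² = 0.468 kg·m²; axis through the centre, so I = 0.468 kg·m².
Solid sphere: I_cm = (2/5)MR² = (2/5)(0.2)(0.48)² = 0.018432 kg·m²; centre at d = 0.6 + 0.48 = 1.08 m, so I = I_cm + Md² gives I = 0.018432 + (0.2)(1.08)² = 0.25171 kg·m².
Spherical shell: I_cm = (2/3)MR² = (2/3)(4.6)(0.36)² = 0.39744 kg·m²; centre at d = 0.6 + 0.48 + 0.48 + 0.36 = 1.92 m, so I = I_cm + Md² gives I = 0.39744 + (4.6)(1.92)² = 17.355 kg·m².
Total I = 0.468 + 0.25171 + 17.355 = 18.075 kg·m².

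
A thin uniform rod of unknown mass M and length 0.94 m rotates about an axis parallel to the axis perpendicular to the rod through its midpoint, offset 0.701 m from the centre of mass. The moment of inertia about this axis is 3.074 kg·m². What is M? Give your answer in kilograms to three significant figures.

5.44

I = I_cm + Md² = (1/12)ML² + Md² = M·[0.0833333·(0.94)² + (0.701)²] = M·0.56503.
So M = 3.074 / 0.56503 = 5.4404 kg.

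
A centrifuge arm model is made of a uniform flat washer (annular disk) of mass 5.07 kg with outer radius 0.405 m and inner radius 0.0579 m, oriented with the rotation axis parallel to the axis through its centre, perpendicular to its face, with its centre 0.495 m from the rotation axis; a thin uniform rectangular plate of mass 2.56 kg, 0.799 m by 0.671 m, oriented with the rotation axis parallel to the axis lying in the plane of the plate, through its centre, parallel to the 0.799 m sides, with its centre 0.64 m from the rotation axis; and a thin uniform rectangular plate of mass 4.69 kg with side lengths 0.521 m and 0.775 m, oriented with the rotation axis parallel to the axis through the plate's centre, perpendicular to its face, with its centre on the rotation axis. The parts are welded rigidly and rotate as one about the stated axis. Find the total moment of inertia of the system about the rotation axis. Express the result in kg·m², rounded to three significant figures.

Annular disk: I_cm = (1/2)M(R²+r²) = (1/2)(5.07)[(0.405)² + (0.0579)²] = 0.4243 kg·m²; centre at d = 0.495 m, so I = I_cm + Md² gives I = 0.4243 + (5.07)(0.495)² = 1.6666 kg·m².
Rectangular plate: I_cm = (1/12)Mb² = (1/12)(2.56)(0.671)² = 0.096051 kg·m²; centre at d = 0.64 m, so I = I_cm + Md² gives I = 0.096051 + (2.56)(0.64)² = 1.1446 kg·m².
Rectangular plate: I_cm = (1/12)M(a²+b²) = (1/12)(4.69)[(0.521)² + (0.775)²] = 0.34083 kg·m²; axis through the centre, so I = 0.34083 kg·m².
Total I = 1.6666 + 1.1446 + 0.34083 = 3.152 kg·m².

3.15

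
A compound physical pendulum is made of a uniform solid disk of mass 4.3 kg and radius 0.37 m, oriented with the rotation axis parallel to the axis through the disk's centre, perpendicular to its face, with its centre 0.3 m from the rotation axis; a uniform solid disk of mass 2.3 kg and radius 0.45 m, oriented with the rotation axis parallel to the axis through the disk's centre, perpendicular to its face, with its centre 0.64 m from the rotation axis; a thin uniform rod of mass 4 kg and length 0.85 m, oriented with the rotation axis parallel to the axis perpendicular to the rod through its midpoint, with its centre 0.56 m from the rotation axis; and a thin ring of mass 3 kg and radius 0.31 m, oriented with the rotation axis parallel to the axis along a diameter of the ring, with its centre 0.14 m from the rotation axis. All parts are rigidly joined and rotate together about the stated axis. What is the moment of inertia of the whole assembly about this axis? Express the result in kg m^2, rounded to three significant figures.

Solid disk: I_cm = (1/2)MR² = (1/2)(4.3)(0.37)² = 0.29433 kg m^2; centre at d = 0.3 m, so I = I_cm + Md² gives I = 0.29433 + (4.3)(0.3)² = 0.68133 kg m^2.
Solid disk: I_cm = (1/2)MR² = (1/2)(2.3)(0.45)² = 0.23287 kg m^2; centre at d = 0.64 m, so I = I_cm + Md² gives I = 0.23287 + (2.3)(0.64)² = 1.175 kg m^2.
Thin rod: I_cm = (1/12)ML² = (1/12)(4)(0.85)² = 0.24083 kg m^2; centre at d = 0.56 m, so I = I_cm + Md² gives I = 0.24083 + (4)(0.56)² = 1.4952 kg m^2.
Thin ring: I_cm = (1/2)MR² = (1/2)(3)(0.31)² = 0.14415 kg m^2; centre at d = 0.14 m, so I = I_cm + Md² gives I = 0.14415 + (3)(0.14)² = 0.20295 kg m^2.
Total I = 0.68133 + 1.175 + 1.4952 + 0.20295 = 3.5545 kg m^2.

3.55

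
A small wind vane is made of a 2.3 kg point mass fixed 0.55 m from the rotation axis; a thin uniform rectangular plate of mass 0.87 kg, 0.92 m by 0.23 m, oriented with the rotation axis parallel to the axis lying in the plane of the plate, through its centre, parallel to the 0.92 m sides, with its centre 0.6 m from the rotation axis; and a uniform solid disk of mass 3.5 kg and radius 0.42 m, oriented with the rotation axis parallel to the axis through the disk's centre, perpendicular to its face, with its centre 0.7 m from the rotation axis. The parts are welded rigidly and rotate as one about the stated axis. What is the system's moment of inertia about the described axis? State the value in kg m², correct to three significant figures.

3.04

Point mass: I_cm = 0; centre at d = 0.55 m, so the parallel axis theorem gives I = 0 + (2.3)(0.55)² = 0.69575 kg m².
Rectangular plate: I_cm = (1/12)Mb² = (1/12)(0.87)(0.23)² = 0.0038353 kg m²; centre at d = 0.6 m, so the parallel axis theorem gives I = 0.0038353 + (0.87)(0.6)² = 0.31704 kg m².
Solid disk: I_cm = (1/2)MR² = (1/2)(3.5)(0.42)² = 0.3087 kg m²; centre at d = 0.7 m, so the parallel axis theorem gives I = 0.3087 + (3.5)(0.7)² = 2.0237 kg m².
Total I = 0.69575 + 0.31704 + 2.0237 = 3.0365 kg m².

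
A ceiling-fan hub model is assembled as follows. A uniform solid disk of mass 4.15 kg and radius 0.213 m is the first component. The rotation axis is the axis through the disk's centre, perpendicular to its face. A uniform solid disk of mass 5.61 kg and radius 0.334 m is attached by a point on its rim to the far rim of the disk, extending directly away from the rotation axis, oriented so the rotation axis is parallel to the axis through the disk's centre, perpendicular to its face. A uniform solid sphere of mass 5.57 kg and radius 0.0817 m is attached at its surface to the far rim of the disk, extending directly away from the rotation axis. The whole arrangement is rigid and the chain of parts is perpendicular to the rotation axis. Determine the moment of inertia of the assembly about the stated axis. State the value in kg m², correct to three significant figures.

Solid disk: I_cm = (1/2)MR² = (1/2)(4.15)(0.213)² = 0.094141 kg m²; axis through the centre, so I = 0.094141 kg m².
Solid disk: I_cm = (1/2)MR² = (1/2)(5.61)(0.334)² = 0.31291 kg m²; centre at d = 0.213 + 0.334 = 0.547 m, so I = I_cm + Md² gives I = 0.31291 + (5.61)(0.547)² = 1.9915 kg m².
Solid sphere: I_cm = (2/5)MR² = (2/5)(5.57)(0.0817)² = 0.014872 kg m²; centre at d = 0.213 + 0.334 + 0.334 + 0.0817 = 0.9627 m, so I = I_cm + Md² gives I = 0.014872 + (5.57)(0.9627)² = 5.1771 kg m².
Total I = 0.094141 + 1.9915 + 5.1771 = 7.2627 kg m².

7.26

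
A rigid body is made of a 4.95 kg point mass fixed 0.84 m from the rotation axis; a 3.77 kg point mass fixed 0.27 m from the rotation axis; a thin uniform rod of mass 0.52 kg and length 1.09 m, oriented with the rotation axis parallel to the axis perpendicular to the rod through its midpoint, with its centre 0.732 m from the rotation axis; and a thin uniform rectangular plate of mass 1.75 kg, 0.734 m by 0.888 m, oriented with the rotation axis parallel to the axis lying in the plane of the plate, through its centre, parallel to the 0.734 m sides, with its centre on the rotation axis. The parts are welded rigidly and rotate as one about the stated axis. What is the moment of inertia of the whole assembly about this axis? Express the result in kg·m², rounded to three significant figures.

Point mass: I_cm = 0; centre at d = 0.84 m, so the parallel axis theorem gives I = 0 + (4.95)(0.84)² = 3.4927 kg·m².
Point mass: I_cm = 0; centre at d = 0.27 m, so the parallel axis theorem gives I = 0 + (3.77)(0.27)² = 0.27483 kg·m².
Thin rod: I_cm = (1/12)ML² = (1/12)(0.52)(1.09)² = 0.051484 kg·m²; centre at d = 0.732 m, so the parallel axis theorem gives I = 0.051484 + (0.52)(0.732)² = 0.33011 kg·m².
Rectangular plate: I_cm = (1/12)Mb² = (1/12)(1.75)(0.888)² = 0.115 kg·m²; axis through the centre, so I = 0.115 kg·m².
Total I = 3.4927 + 0.27483 + 0.33011 + 0.115 = 4.2127 kg·m².

4.21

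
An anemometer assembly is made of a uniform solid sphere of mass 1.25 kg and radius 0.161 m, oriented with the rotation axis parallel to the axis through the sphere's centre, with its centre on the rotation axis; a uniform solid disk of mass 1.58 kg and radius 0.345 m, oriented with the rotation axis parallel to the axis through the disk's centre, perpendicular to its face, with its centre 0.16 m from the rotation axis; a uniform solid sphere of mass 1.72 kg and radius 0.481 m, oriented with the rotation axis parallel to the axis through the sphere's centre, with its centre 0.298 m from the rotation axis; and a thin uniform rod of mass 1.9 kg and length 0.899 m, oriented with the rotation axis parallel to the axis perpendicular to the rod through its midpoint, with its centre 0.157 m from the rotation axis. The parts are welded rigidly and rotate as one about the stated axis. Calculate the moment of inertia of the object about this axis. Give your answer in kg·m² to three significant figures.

Solid sphere: I_cm = (2/5)MR² = (2/5)(1.25)(0.161)² = 0.012961 kg·m²; axis through the centre, so I = 0.012961 kg·m².
Solid disk: I_cm = (1/2)MR² = (1/2)(1.58)(0.345)² = 0.09403 kg·m²; centre at d = 0.16 m, so the parallel axis theorem gives I = 0.09403 + (1.58)(0.16)² = 0.13448 kg·m².
Solid sphere: I_cm = (2/5)MR² = (2/5)(1.72)(0.481)² = 0.15918 kg·m²; centre at d = 0.298 m, so the parallel axis theorem gives I = 0.15918 + (1.72)(0.298)² = 0.31192 kg·m².
Thin rod: I_cm = (1/12)ML² = (1/12)(1.9)(0.899)² = 0.12797 kg·m²; centre at d = 0.157 m, so the parallel axis theorem gives I = 0.12797 + (1.9)(0.157)² = 0.1748 kg·m².
Total I = 0.012961 + 0.13448 + 0.31192 + 0.1748 = 0.63416 kg·m².

0.634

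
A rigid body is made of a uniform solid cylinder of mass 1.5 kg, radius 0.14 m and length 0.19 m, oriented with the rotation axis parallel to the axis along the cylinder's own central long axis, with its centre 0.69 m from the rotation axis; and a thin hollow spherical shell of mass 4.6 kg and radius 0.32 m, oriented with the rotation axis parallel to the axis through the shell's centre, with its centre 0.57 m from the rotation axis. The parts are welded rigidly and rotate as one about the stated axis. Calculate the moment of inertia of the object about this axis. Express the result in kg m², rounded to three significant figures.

Solid cylinder: I_cm = (1/2)MR² = (1/2)(1.5)(0.14)² = 0.0147 kg m²; centre at d = 0.69 m, so the parallel axis theorem gives I = 0.0147 + (1.5)(0.69)² = 0.72885 kg m².
Spherical shell: I_cm = (2/3)MR² = (2/3)(4.6)(0.32)² = 0.31403 kg m²; centre at d = 0.57 m, so the parallel axis theorem gives I = 0.31403 + (4.6)(0.57)² = 1.8086 kg m².
Total I = 0.72885 + 1.8086 = 2.5374 kg m².

2.54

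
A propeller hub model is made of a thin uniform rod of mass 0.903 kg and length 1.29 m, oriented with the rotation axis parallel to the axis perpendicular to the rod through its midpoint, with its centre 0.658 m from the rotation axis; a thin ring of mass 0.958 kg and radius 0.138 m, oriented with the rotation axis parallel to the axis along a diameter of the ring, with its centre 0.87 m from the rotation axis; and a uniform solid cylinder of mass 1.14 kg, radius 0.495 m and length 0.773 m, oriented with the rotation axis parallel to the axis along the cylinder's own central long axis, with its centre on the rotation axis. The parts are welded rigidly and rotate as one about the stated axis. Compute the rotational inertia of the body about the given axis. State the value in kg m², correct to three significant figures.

Thin rod: I_cm = (1/12)ML² = (1/12)(0.903)(1.29)² = 0.12522 kg m²; centre at d = 0.658 m, so the parallel axis theorem gives I = 0.12522 + (0.903)(0.658)² = 0.51619 kg m².
Thin ring: I_cm = (1/2)MR² = (1/2)(0.958)(0.138)² = 0.0091221 kg m²; centre at d = 0.87 m, so the parallel axis theorem gives I = 0.0091221 + (0.958)(0.87)² = 0.73423 kg m².
Solid cylinder: I_cm = (1/2)MR² = (1/2)(1.14)(0.495)² = 0.13966 kg m²; axis through the centre, so I = 0.13966 kg m².
Total I = 0.51619 + 0.73423 + 0.13966 = 1.3901 kg m².

1.39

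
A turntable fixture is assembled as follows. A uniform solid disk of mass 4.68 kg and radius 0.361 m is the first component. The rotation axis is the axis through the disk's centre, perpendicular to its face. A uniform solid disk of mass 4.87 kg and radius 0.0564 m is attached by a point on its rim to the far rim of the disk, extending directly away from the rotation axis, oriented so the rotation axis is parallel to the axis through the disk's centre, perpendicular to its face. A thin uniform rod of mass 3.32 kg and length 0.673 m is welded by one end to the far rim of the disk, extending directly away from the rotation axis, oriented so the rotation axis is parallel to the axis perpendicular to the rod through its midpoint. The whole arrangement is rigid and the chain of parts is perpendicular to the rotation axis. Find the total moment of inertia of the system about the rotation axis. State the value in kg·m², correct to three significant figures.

Solid disk: I_cm = (1/2)MR² = (1/2)(4.68)(0.361)² = 0.30495 kg·m²; axis through the centre, so I = 0.30495 kg·m².
Solid disk: I_cm = (1/2)MR² = (1/2)(4.87)(0.0564)² = 0.0077456 kg·m²; centre at d = 0.361 + 0.0564 = 0.4174 m, so I = I_cm + Md² gives I = 0.0077456 + (4.87)(0.4174)² = 0.85621 kg·m².
Thin rod: I_cm = (1/12)ML² = (1/12)(3.32)(0.673)² = 0.12531 kg·m²; centre at d = 0.361 + 0.0564 + 0.0564 + 0.3365 = 0.8103 m, so I = I_cm + Md² gives I = 0.12531 + (3.32)(0.8103)² = 2.3052 kg·m².
Total I = 0.30495 + 0.85621 + 2.3052 = 3.4663 kg·m².

3.47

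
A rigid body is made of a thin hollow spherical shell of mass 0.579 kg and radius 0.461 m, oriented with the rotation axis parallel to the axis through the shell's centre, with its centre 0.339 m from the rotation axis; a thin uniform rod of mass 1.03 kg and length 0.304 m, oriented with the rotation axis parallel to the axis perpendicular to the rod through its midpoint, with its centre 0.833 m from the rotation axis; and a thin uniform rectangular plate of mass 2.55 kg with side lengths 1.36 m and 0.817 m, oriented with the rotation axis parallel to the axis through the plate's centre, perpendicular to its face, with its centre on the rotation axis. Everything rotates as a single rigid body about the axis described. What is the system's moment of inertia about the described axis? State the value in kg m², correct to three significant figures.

Spherical shell: I_cm = (2/3)MR² = (2/3)(0.579)(0.461)² = 0.082033 kg m²; centre at d = 0.339 m, so the parallel axis theorem gives I = 0.082033 + (0.579)(0.339)² = 0.14857 kg m².
Thin rod: I_cm = (1/12)ML² = (1/12)(1.03)(0.304)² = 0.0079324 kg m²; centre at d = 0.833 m, so the parallel axis theorem gives I = 0.0079324 + (1.03)(0.833)² = 0.72264 kg m².
Rectangular plate: I_cm = (1/12)M(a²+b²) = (1/12)(2.55)[(1.36)² + (0.817)²] = 0.53488 kg m²; axis through the centre, so I = 0.53488 kg m².
Total I = 0.14857 + 0.72264 + 0.53488 = 1.4061 kg m².

1.41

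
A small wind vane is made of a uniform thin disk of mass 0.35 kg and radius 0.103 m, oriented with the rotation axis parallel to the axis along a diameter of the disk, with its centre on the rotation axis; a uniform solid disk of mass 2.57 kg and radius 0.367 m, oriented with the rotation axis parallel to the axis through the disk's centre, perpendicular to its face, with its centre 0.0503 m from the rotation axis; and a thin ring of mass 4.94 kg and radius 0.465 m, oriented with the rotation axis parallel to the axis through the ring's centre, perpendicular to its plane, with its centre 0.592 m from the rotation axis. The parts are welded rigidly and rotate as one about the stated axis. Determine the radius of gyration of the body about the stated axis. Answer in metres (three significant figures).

Thin disk: I_cm = (1/4)MR² = (1/4)(0.35)(0.103)² = 0.00092829 kg·m²; axis through the centre, so I = 0.00092829 kg·m².
Solid disk: I_cm = (1/2)MR² = (1/2)(2.57)(0.367)² = 0.17308 kg·m²; centre at d = 0.0503 m, so I = I_cm + Md² gives I = 0.17308 + (2.57)(0.0503)² = 0.17958 kg·m².
Thin ring: I_cm = MR² = (4.94)(0.465)² = 1.0682 kg·m²; centre at d = 0.592 m, so I = I_cm + Md² gives I = 1.0682 + (4.94)(0.592)² = 2.7994 kg·m².
Total I = 2.9799 kg·m²; total mass M = 7.86 kg.
k = √(I/M) = √(2.9799/7.86) = 0.61573 m.

0.616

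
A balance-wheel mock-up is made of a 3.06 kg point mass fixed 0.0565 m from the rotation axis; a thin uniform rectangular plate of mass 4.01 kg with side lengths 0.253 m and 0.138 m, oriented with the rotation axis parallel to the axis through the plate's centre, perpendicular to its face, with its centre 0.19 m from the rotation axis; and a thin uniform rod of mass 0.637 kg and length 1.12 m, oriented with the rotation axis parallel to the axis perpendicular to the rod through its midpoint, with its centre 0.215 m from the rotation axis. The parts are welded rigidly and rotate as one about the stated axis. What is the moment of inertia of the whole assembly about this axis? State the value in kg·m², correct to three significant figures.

0.278

Point mass: I_cm = 0; centre at d = 0.0565 m, so the parallel axis theorem gives I = 0 + (3.06)(0.0565)² = 0.0097683 kg·m².
Rectangular plate: I_cm = (1/12)M(a²+b²) = (1/12)(4.01)[(0.253)² + (0.138)²] = 0.027754 kg·m²; centre at d = 0.19 m, so the parallel axis theorem gives I = 0.027754 + (4.01)(0.19)² = 0.17251 kg·m².
Thin rod: I_cm = (1/12)ML² = (1/12)(0.637)(1.12)² = 0.066588 kg·m²; centre at d = 0.215 m, so the parallel axis theorem gives I = 0.066588 + (0.637)(0.215)² = 0.096033 kg·m².
Total I = 0.0097683 + 0.17251 + 0.096033 = 0.27832 kg·m².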